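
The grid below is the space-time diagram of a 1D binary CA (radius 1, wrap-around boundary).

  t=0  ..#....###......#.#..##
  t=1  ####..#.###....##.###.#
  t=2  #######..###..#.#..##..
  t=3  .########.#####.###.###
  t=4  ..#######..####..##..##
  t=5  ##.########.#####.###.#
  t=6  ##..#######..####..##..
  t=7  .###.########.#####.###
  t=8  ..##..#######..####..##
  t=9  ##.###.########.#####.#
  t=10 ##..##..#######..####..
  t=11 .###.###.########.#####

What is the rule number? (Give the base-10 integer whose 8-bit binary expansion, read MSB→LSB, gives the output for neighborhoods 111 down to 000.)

  ###|#  b7=1 t=0,i=8
  ##.|#  b6=1 t=0,i=9
  #.#|.  b5=0 t=0,i=17
  #..|#  b4=1 t=0,i=0
  .##|.  b3=0 t=0,i=7
  .#.|#  b2=1 t=0,i=2
  ..#|#  b1=1 t=0,i=1
  ...|.  b0=0 t=0,i=4
  bits 11010110 = 214

214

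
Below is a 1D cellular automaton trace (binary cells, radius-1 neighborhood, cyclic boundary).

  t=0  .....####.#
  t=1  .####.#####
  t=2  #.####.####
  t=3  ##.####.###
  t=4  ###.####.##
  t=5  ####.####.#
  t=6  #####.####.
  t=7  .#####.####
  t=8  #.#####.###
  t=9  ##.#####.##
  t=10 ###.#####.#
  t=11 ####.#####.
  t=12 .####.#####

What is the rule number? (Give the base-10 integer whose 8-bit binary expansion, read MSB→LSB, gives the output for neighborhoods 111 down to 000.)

231

  ###|#  b7=1 t=0,i=6
  ##.|#  b6=1 t=0,i=8
  #.#|#  b5=1 t=0,i=9
  #..|.  b4=0 t=0,i=0
  .##|.  b3=0 t=0,i=5
  .#.|#  b2=1 t=0,i=10
  ..#|#  b1=1 t=0,i=4
  ...|#  b0=1 t=0,i=1
  bits 11100111 = 231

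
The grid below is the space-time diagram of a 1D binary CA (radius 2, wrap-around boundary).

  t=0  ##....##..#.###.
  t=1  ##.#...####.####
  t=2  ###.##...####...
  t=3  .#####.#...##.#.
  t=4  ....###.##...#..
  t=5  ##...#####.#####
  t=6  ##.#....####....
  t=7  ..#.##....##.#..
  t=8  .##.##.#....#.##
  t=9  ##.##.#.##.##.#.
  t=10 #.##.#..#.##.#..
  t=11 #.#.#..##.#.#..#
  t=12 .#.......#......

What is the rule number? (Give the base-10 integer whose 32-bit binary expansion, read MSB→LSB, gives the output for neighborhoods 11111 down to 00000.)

  nb #####: next=.  (t=1,i=14, bit31=0)
  nb ####.: next=#  (t=1,i=0, bit30=1)
  nb ###.#: next=#  (t=0,i=14, bit29=1)
  nb ###..: next=#  (t=2,i=12, bit28=1)
  nb ##.##: next=#  (t=0,i=15, bit27=1)
  nb ##.#.: next=#  (t=1,i=2, bit26=1)
  nb ##..#: next=#  (t=0,i=8, bit25=1)
  nb ##...: next=.  (t=0,i=2, bit24=0)
  nb #.###: next=#  (t=0,i=12, bit23=1)
  nb #.##.: next=#  (t=0,i=0, bit22=1)
  nb #.#.#: next=.  (t=9,i=6, bit21=0)
  nb #.#..: next=.  (t=1,i=3, bit20=0)
  nb #..##: next=.  (t=3,i=0, bit19=0)
  nb #..#.: next=#  (t=0,i=9, bit18=1)
  nb #...#: next=#  (t=1,i=5, bit17=1)
  nb #....: next=#  (t=0,i=3, bit16=1)
  nb .####: next=.  (t=1,i=8, bit15=0)
  nb .###.: next=#  (t=0,i=13, bit14=1)
  nb .##.#: next=.  (t=3,i=12, bit13=0)
  nb .##..: next=#  (t=0,i=1, bit12=1)
  nb .#.##: next=.  (t=0,i=11, bit11=0)
  nb .#.#.: next=.  (t=11,i=3, bit10=0)
  nb .#..#: next=.  (t=3,i=15, bit9=0)
  nb .#...: next=#  (t=1,i=4, bit8=1)
  nb ..###: next=.  (t=1,i=7, bit7=0)
  nb ..##.: next=.  (t=0,i=6, bit6=0)
  nb ..#.#: next=#  (t=0,i=10, bit5=1)
  nb ..#..: next=#  (t=4,i=13, bit4=1)
  nb ...##: next=.  (t=0,i=5, bit3=0)
  nb ...#.: next=#  (t=4,i=12, bit2=1)
  nb ....#: next=.  (t=0,i=4, bit1=0)
  nb .....: next=#  (t=4,i=0, bit0=1)
  bits 01111110110001110101000100110101 = 2126991669

2126991669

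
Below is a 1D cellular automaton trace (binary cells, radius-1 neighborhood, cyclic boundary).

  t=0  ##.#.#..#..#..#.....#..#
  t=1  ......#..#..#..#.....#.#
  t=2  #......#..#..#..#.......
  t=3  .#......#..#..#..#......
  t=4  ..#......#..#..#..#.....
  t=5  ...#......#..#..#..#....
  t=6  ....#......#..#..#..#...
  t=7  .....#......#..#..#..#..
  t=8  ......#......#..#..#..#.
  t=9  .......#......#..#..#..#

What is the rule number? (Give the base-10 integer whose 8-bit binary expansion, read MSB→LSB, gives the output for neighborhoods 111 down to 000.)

  ###|.  b7=0 t=0,i=0
  ##.|.  b6=0 t=0,i=1
  #.#|.  b5=0 t=0,i=2
  #..|#  b4=1 t=0,i=6
  .##|#  b3=1 t=0,i=23
  .#.|.  b2=0 t=0,i=3
  ..#|.  b1=0 t=0,i=7
  ...|.  b0=0 t=0,i=16
  bits 00011000 = 24

24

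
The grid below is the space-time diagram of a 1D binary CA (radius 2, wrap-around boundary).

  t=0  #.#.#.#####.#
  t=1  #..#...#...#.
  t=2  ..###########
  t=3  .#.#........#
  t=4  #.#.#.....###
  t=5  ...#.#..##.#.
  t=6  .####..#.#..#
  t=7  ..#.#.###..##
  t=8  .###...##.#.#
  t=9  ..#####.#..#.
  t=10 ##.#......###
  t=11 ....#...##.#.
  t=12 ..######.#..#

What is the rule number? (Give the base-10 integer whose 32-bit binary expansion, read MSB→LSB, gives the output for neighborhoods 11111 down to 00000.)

  #####|.  b31=0 t=0,i=8
  ####.|.  b30=0 t=0,i=9
  ###.#|.  b29=0 t=0,i=10
  ###..|#  b28=1 t=2,i=12
  ##.##|#  b27=1 t=0,i=11
  ##.#.|.  b26=0 t=0,i=1
  ##..#|.  b25=0 t=2,i=0
  ##...|#  b24=1 t=8,i=4
  #.###|.  b23=0 t=0,i=6
  #.##.|.  b22=0 t=0,i=12
  #.#.#|.  b21=0 t=0,i=2
  #.#..|.  b20=0 t=1,i=0
  #..##|#  b19=1 t=2,i=1
  #..#.|#  b18=1 t=1,i=2
  #...#|#  b17=1 t=1,i=5
  #....|.  b16=0 t=3,i=5
  .####|#  b15=1 t=0,i=7
  .###.|#  b14=1 t=7,i=7
  .##.#|#  b13=1 t=0,i=0
  .##..|#  b12=1 t=7,i=12
  .#.##|.  b11=0 t=0,i=5
  .#.#.|#  b10=1 t=0,i=3
  .#..#|.  b9=0 t=1,i=1
  .#...|#  b8=1 t=1,i=4
  ..###|.  b7=0 t=2,i=2
  ..##.|.  b6=0 t=5,i=8
  ..#.#|#  b5=1 t=1,i=11
  ..#..|#  b4=1 t=1,i=3
  ...##|#  b3=1 t=4,i=9
  ...#.|#  b2=1 t=1,i=6
  ....#|#  b1=1 t=3,i=10
  .....|.  b0=0 t=3,i=6
  bits 00011001000011101111010100111110 = 420410686

420410686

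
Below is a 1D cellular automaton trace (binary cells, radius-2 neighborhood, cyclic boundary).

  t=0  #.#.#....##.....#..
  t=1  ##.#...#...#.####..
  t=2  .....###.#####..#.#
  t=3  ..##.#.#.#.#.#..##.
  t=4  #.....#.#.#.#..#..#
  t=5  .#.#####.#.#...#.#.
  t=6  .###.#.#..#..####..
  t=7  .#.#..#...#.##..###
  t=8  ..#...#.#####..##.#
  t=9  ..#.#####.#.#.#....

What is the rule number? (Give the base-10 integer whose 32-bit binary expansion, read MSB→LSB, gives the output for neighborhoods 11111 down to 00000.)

2982808759

  ##### -> #   bit 31 = 1  t=2,i=11
  ####. -> .   bit 30 = 0  t=1,i=15
  ###.# -> #   bit 29 = 1  t=2,i=7
  ###.. -> #   bit 28 = 1  t=1,i=16
  ##.## -> .   bit 27 = 0  t=2,i=8
  ##.#. -> .   bit 26 = 0  t=1,i=2
  ##..# -> .   bit 25 = 0  t=1,i=17
  ##... -> #   bit 24 = 1  t=0,i=11
  #.### -> #   bit 23 = 1  t=1,i=13
  #.##. -> #   bit 22 = 1  t=7,i=12
  #.#.# -> .   bit 21 = 0  t=0,i=2
  #.#.. -> .   bit 20 = 0  t=0,i=4
  #..## -> #   bit 19 = 1  t=1,i=18
  #..#. -> .   bit 18 = 0  t=0,i=18
  #...# -> #   bit 17 = 1  t=1,i=5
  #.... -> .   bit 16 = 0  t=0,i=6
  .#### -> .   bit 15 = 0  t=1,i=14
  .###. -> .   bit 14 = 0  t=2,i=6
  .##.# -> .   bit 13 = 0  t=1,i=1
  .##.. -> .   bit 12 = 0  t=0,i=10
  .#.## -> #   bit 11 = 1  t=1,i=12
  .#.#. -> #   bit 10 = 1  t=0,i=1
  .#..# -> .   bit 9 = 0  t=0,i=17
  .#... -> .   bit 8 = 0  t=0,i=5
  ..### -> #   bit 7 = 1  t=2,i=5
  ..##. -> .   bit 6 = 0  t=0,i=9
  ..#.# -> #   bit 5 = 1  t=0,i=0
  ..#.. -> #   bit 4 = 1  t=0,i=16
  ...## -> .   bit 3 = 0  t=0,i=8
  ...#. -> #   bit 2 = 1  t=0,i=15
  ....# -> #   bit 1 = 1  t=0,i=7
  ..... -> #   bit 0 = 1  t=0,i=13
  bits 10110001110010100000110010110111 = 2982808759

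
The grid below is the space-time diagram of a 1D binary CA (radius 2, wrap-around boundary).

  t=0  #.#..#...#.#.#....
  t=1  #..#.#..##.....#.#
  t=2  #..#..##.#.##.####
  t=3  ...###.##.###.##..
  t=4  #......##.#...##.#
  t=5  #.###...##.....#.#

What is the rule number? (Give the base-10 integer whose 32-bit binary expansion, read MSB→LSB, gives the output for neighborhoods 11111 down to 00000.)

  [31] ##### => .  t=2,i=16
  [30] ####. => .  t=2,i=17
  [29] ###.# => .  t=3,i=5
  [28] ###.. => .  t=2,i=0
  [27] ##.## => .  t=2,i=13
  [26] ##.#. => #  t=2,i=8
  [25] ##..# => .  t=1,i=1
  [24] ##... => .  t=1,i=10
  [23] #.### => #  t=2,i=14
  [22] #.##. => #  t=1,i=17
  [21] #.#.# => .  t=0,i=11
  [20] #.#.. => .  t=0,i=2
  [19] #..## => #  t=1,i=7
  [18] #..#. => .  t=0,i=4
  [17] #...# => .  t=0,i=7
  [16] #.... => #  t=0,i=15
  [15] .#### => #  t=2,i=15
  [14] .###. => .  t=3,i=4
  [13] .##.# => #  t=2,i=7
  [12] .##.. => #  t=1,i=0
  [11] .#.## => #  t=1,i=16
  [10] .#.#. => .  t=0,i=1
  [9] .#..# => #  t=0,i=3
  [8] .#... => .  t=0,i=6
  [7] ..### => .  t=3,i=3
  [6] ..##. => .  t=1,i=8
  [5] ..#.# => #  t=0,i=0
  [4] ..#.. => #  t=0,i=5
  [3] ...## => .  t=3,i=2
  [2] ...#. => #  t=0,i=8
  [1] ....# => .  t=0,i=16
  [0] ..... => #  t=1,i=12
  bits 00000100110010011011101000110101 = 80329269

80329269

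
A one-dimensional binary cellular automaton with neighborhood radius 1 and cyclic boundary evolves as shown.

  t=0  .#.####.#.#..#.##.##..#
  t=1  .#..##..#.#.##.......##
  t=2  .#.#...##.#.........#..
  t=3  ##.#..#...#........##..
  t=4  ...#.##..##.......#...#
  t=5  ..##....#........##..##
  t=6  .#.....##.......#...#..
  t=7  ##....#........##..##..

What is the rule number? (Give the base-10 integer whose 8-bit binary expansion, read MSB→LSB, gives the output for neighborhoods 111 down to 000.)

134

  [7] ### => #  t=0,i=4
  [6] ##. => .  t=0,i=6
  [5] #.# => .  t=0,i=0
  [4] #.. => .  t=0,i=11
  [3] .## => .  t=0,i=3
  [2] .#. => #  t=0,i=1
  [1] ..# => #  t=0,i=12
  [0] ... => .  t=1,i=15
  bits 10000110 = 134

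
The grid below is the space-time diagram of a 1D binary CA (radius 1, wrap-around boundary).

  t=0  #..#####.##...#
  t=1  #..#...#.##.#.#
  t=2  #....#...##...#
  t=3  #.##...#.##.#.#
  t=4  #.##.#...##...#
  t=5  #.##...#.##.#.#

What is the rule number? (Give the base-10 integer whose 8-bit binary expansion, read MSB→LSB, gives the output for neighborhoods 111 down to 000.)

  [7] ### => .  t=0,i=4
  [6] ##. => #  t=0,i=0
  [5] #.# => .  t=0,i=8
  [4] #.. => .  t=0,i=1
  [3] .## => #  t=0,i=3
  [2] .#. => .  t=1,i=3
  [1] ..# => .  t=0,i=2
  [0] ... => #  t=0,i=12
  bits 01001001 = 73

73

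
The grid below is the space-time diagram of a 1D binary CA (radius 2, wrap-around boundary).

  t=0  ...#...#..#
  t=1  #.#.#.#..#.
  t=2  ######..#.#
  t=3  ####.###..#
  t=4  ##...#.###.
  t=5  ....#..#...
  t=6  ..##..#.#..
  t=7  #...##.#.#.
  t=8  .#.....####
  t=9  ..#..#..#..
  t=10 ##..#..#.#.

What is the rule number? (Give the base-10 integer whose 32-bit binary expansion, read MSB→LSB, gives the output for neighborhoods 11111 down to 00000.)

  #####|#  b31=1 t=2,i=1
  ####.|.  b30=0 t=2,i=4
  ###.#|.  b29=0 t=3,i=3
  ###..|#  b28=1 t=2,i=5
  ##.##|.  b27=0 t=3,i=4
  ##.#.|.  b26=0 t=7,i=6
  ##..#|#  b25=1 t=2,i=6
  ##...|.  b24=0 t=4,i=2
  #.###|#  b23=1 t=2,i=10
  #.##.|.  b22=0 t=4,i=0
  #.#.#|#  b21=1 t=1,i=0
  #.#..|.  b20=0 t=1,i=6
  #..##|#  b19=1 t=3,i=9
  #..#.|#  b18=1 t=0,i=9
  #...#|.  b17=0 t=0,i=1
  #....|.  b16=0 t=5,i=9
  .####|#  b15=1 t=2,i=0
  .###.|.  b14=0 t=3,i=6
  .##.#|.  b13=0 t=7,i=5
  .##..|.  b12=0 t=4,i=1
  .#.##|.  b11=0 t=2,i=9
  .#.#.|#  b10=1 t=1,i=1
  .#..#|.  b9=0 t=0,i=8
  .#...|#  b8=1 t=0,i=0
  ..###|.  b7=0 t=3,i=10
  ..##.|.  b6=0 t=6,i=2
  ..#.#|.  b5=0 t=1,i=9
  ..#..|.  b4=0 t=0,i=3
  ...##|.  b3=0 t=6,i=1
  ...#.|#  b2=1 t=0,i=2
  ....#|#  b1=1 t=5,i=2
  .....|.  b0=0 t=5,i=0
  bits 10010010101011001000010100000110 = 2460779782

2460779782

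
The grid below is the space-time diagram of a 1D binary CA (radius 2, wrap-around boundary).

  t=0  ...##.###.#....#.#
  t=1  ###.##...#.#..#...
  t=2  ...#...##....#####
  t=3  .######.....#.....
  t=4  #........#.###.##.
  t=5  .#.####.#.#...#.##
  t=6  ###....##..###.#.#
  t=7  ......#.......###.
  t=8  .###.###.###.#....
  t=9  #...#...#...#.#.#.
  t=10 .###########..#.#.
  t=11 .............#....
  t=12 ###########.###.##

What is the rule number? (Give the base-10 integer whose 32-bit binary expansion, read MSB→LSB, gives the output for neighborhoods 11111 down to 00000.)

  #####|.  b31=0 t=2,i=15
  ####.|.  b30=0 t=2,i=16
  ###.#|.  b29=0 t=0,i=8
  ###..|.  b28=0 t=2,i=17
  ##.##|#  b27=1 t=0,i=5
  ##.#.|#  b26=1 t=0,i=9
  ##..#|.  b25=0 t=6,i=9
  ##...|.  b24=0 t=1,i=6
  #.###|.  b23=0 t=0,i=6
  #.##.|.  b22=0 t=1,i=4
  #.#.#|#  b21=1 t=5,i=1
  #.#..|.  b20=0 t=0,i=10
  #..##|.  b19=0 t=6,i=10
  #..#.|#  b18=1 t=1,i=13
  #...#|#  b17=1 t=0,i=1
  #....|.  b16=0 t=0,i=12
  .####|.  b15=0 t=2,i=14
  .###.|.  b14=0 t=0,i=7
  .##.#|#  b13=1 t=0,i=4
  .##..|.  b12=0 t=1,i=5
  .#.##|#  b11=1 t=4,i=10
  .#.#.|.  b10=0 t=0,i=16
  .#..#|.  b9=0 t=1,i=12
  .#...|#  b8=1 t=0,i=0
  ..###|.  b7=0 t=1,i=0
  ..##.|.  b6=0 t=0,i=3
  ..#.#|.  b5=0 t=0,i=15
  ..#..|#  b4=1 t=1,i=14
  ...##|#  b3=1 t=0,i=2
  ...#.|#  b2=1 t=0,i=14
  ....#|.  b1=0 t=0,i=13
  .....|#  b0=1 t=3,i=9
  bits 00001100001001100010100100011101 = 203827485

203827485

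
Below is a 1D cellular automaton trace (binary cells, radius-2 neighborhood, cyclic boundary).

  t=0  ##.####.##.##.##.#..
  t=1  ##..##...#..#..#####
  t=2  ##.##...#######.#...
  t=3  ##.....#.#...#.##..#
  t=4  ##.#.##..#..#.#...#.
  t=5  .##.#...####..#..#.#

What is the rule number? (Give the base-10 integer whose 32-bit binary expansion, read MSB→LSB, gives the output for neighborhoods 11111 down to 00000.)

  #####|.  b31=0 t=1,i=17
  ####.|#  b30=1 t=0,i=5
  ###.#|.  b29=0 t=0,i=6
  ###..|#  b28=1 t=1,i=1
  ##.##|.  b27=0 t=0,i=2
  ##.#.|#  b26=1 t=0,i=16
  ##..#|.  b25=0 t=1,i=2
  ##...|.  b24=0 t=1,i=6
  #.###|.  b23=0 t=0,i=3
  #.##.|.  b22=0 t=0,i=8
  #.#.#|.  b21=0 t=4,i=3
  #.#..|#  b20=1 t=0,i=17
  #..##|#  b19=1 t=0,i=19
  #..#.|#  b18=1 t=1,i=11
  #...#|.  b17=0 t=1,i=7
  #....|#  b16=1 t=3,i=3
  .####|#  b15=1 t=0,i=4
  .###.|#  b14=1 t=3,i=0
  .##.#|#  b13=1 t=0,i=1
  .##..|.  b12=0 t=1,i=5
  .#.##|#  b11=1 t=3,i=14
  .#.#.|.  b10=0 t=3,i=8
  .#..#|#  b9=1 t=0,i=18
  .#...|.  b8=0 t=2,i=17
  ..###|.  b7=0 t=1,i=15
  ..##.|#  b6=1 t=0,i=0
  ..#.#|.  b5=0 t=3,i=7
  ..#..|#  b4=1 t=1,i=9
  ...##|#  b3=1 t=2,i=7
  ...#.|#  b2=1 t=1,i=8
  ....#|#  b1=1 t=3,i=5
  .....|.  b0=0 t=3,i=4
  bits 01010100000111011110101001011110 = 1411246686

1411246686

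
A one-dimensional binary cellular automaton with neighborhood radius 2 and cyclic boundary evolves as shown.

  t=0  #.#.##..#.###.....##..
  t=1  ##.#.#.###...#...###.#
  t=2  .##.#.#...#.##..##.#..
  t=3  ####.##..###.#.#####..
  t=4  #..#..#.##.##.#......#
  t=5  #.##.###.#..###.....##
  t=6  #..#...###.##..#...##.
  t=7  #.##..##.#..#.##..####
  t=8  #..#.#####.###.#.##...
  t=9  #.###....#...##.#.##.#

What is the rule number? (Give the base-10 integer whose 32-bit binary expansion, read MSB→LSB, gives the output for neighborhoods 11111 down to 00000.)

622607612

  nb #####: next=.  (t=3,i=17, bit31=0)
  nb ####.: next=.  (t=3,i=2, bit30=0)
  nb ###.#: next=#  (t=1,i=1, bit29=1)
  nb ###..: next=.  (t=0,i=12, bit28=0)
  nb ##.##: next=.  (t=1,i=20, bit27=0)
  nb ##.#.: next=#  (t=1,i=2, bit26=1)
  nb ##..#: next=.  (t=0,i=6, bit25=0)
  nb ##...: next=#  (t=0,i=13, bit24=1)
  nb #.###: next=.  (t=0,i=10, bit23=0)
  nb #.##.: next=.  (t=0,i=4, bit22=0)
  nb #.#.#: next=.  (t=0,i=2, bit21=0)
  nb #.#..: next=#  (t=2,i=6, bit20=1)
  nb #..##: next=#  (t=2,i=15, bit19=1)
  nb #..#.: next=#  (t=0,i=7, bit18=1)
  nb #...#: next=.  (t=1,i=11, bit17=0)
  nb #....: next=.  (t=0,i=14, bit16=0)
  nb .####: next=.  (t=3,i=1, bit15=0)
  nb .###.: next=.  (t=0,i=11, bit14=0)
  nb .##.#: next=#  (t=2,i=2, bit13=1)
  nb .##..: next=#  (t=0,i=5, bit12=1)
  nb .#.##: next=#  (t=0,i=3, bit11=1)
  nb .#.#.: next=#  (t=0,i=1, bit10=1)
  nb .#..#: next=.  (t=4,i=4, bit9=0)
  nb .#...: next=.  (t=1,i=14, bit8=0)
  nb ..###: next=#  (t=1,i=17, bit7=1)
  nb ..##.: next=#  (t=0,i=18, bit6=1)
  nb ..#.#: next=#  (t=0,i=0, bit5=1)
  nb ..#..: next=#  (t=1,i=13, bit4=1)
  nb ...##: next=#  (t=0,i=17, bit3=1)
  nb ...#.: next=#  (t=1,i=12, bit2=1)
  nb ....#: next=.  (t=0,i=16, bit1=0)
  nb .....: next=.  (t=0,i=15, bit0=0)
  bits 00100101000111000011110011111100 = 622607612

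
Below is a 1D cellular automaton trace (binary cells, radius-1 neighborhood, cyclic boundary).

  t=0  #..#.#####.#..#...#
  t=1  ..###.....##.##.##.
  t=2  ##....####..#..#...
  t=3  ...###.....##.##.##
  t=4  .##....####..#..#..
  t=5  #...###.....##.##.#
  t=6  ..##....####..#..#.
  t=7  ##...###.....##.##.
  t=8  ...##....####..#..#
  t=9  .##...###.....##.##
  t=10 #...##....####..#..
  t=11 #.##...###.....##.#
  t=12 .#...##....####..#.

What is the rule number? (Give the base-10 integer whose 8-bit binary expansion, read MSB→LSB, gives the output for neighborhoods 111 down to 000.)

  ###|.  b7=0 t=0,i=6
  ##.|.  b6=0 t=0,i=0
  #.#|#  b5=1 t=0,i=4
  #..|.  b4=0 t=0,i=1
  .##|.  b3=0 t=0,i=5
  .#.|#  b2=1 t=0,i=3
  ..#|#  b1=1 t=0,i=2
  ...|#  b0=1 t=0,i=16
  bits 00100111 = 39

39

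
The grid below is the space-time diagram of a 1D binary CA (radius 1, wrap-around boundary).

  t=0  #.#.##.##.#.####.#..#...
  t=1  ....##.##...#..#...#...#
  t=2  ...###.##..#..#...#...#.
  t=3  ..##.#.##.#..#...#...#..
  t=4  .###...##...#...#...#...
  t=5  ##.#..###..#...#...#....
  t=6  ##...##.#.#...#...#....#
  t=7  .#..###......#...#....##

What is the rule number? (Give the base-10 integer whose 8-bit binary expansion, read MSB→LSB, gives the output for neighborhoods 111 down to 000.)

74

  ### -> .   bit 7 = 0  t=0,i=13
  ##. -> #   bit 6 = 1  t=0,i=5
  #.# -> .   bit 5 = 0  t=0,i=1
  #.. -> .   bit 4 = 0  t=0,i=18
  .## -> #   bit 3 = 1  t=0,i=4
  .#. -> .   bit 2 = 0  t=0,i=0
  ..# -> #   bit 1 = 1  t=0,i=19
  ... -> .   bit 0 = 0  t=0,i=22
  bits 01001010 = 74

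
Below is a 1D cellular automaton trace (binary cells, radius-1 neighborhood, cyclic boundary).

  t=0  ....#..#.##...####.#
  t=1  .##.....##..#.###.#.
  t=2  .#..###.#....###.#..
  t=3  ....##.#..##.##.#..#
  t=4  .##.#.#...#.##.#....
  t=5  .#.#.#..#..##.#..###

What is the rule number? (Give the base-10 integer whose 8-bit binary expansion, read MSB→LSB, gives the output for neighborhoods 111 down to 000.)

169

  nb ###: next=#  (t=0,i=15, bit7=1)
  nb ##.: next=.  (t=0,i=10, bit6=0)
  nb #.#: next=#  (t=0,i=8, bit5=1)
  nb #..: next=.  (t=0,i=0, bit4=0)
  nb .##: next=#  (t=0,i=9, bit3=1)
  nb .#.: next=.  (t=0,i=4, bit2=0)
  nb ..#: next=.  (t=0,i=3, bit1=0)
  nb ...: next=#  (t=0,i=1, bit0=1)
  bits 10101001 = 169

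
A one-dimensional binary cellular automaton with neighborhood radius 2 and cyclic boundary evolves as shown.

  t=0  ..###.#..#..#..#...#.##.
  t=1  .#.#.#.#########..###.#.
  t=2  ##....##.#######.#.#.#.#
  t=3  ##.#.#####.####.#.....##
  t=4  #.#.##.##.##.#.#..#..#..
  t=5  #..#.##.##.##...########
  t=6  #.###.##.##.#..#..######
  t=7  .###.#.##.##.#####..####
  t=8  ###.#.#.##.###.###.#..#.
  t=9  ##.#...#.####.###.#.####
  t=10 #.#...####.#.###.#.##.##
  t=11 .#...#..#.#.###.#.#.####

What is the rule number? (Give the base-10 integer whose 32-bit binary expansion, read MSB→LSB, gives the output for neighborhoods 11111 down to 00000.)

  nb #####: next=#  (t=1,i=9, bit31=1)
  nb ####.: next=#  (t=1,i=14, bit30=1)
  nb ###.#: next=.  (t=0,i=4, bit29=0)
  nb ###..: next=#  (t=1,i=15, bit28=1)
  nb ##.##: next=#  (t=2,i=8, bit27=1)
  nb ##.#.: next=#  (t=0,i=5, bit26=1)
  nb ##..#: next=.  (t=1,i=16, bit25=0)
  nb ##...: next=.  (t=0,i=23, bit24=0)
  nb #.###: next=#  (t=1,i=7, bit23=1)
  nb #.##.: next=.  (t=0,i=21, bit22=0)
  nb #.#.#: next=.  (t=1,i=3, bit21=0)
  nb #.#..: next=.  (t=0,i=6, bit20=0)
  nb #..##: next=#  (t=1,i=17, bit19=1)
  nb #..#.: next=#  (t=0,i=8, bit18=1)
  nb #...#: next=.  (t=0,i=0, bit17=0)
  nb #....: next=#  (t=2,i=3, bit16=1)
  nb .####: next=.  (t=1,i=8, bit15=0)
  nb .###.: next=#  (t=0,i=3, bit14=1)
  nb .##.#: next=#  (t=2,i=7, bit13=1)
  nb .##..: next=#  (t=0,i=22, bit12=1)
  nb .#.##: next=#  (t=0,i=20, bit11=1)
  nb .#.#.: next=.  (t=1,i=2, bit10=0)
  nb .#..#: next=#  (t=0,i=7, bit9=1)
  nb .#...: next=.  (t=0,i=16, bit8=0)
  nb ..###: next=.  (t=0,i=2, bit7=0)
  nb ..##.: next=#  (t=2,i=6, bit6=1)
  nb ..#.#: next=#  (t=0,i=19, bit5=1)
  nb ..#..: next=#  (t=0,i=9, bit4=1)
  nb ...##: next=#  (t=0,i=1, bit3=1)
  nb ...#.: next=#  (t=0,i=18, bit2=1)
  nb ....#: next=.  (t=2,i=4, bit1=0)
  nb .....: next=.  (t=3,i=19, bit0=0)
  bits 11011100100011010111101001111100 = 3700259452

3700259452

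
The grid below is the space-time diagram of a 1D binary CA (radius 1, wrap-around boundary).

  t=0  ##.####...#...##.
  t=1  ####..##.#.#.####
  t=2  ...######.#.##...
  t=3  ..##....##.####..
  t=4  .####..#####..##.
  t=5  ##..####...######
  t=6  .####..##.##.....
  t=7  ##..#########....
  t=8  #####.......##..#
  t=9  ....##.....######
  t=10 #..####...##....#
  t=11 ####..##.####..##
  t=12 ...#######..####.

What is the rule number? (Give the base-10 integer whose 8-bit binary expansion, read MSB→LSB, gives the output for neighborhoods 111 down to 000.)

122

  [7] ### => .  t=0,i=4
  [6] ##. => #  t=0,i=1
  [5] #.# => #  t=0,i=2
  [4] #.. => #  t=0,i=7
  [3] .## => #  t=0,i=0
  [2] .#. => .  t=0,i=10
  [1] ..# => #  t=0,i=9
  [0] ... => .  t=0,i=8
  bits 01111010 = 122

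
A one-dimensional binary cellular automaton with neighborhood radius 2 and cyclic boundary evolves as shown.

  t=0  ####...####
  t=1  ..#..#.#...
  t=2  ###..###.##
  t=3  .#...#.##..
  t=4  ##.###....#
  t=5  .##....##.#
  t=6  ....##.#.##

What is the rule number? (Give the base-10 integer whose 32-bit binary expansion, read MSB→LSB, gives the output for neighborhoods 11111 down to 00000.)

1815282935

  ##### -> .   bit 31 = 0  t=0,i=0
  ####. -> #   bit 30 = 1  t=0,i=2
  ###.# -> #   bit 29 = 1  t=2,i=7
  ###.. -> .   bit 28 = 0  t=0,i=3
  ##.## -> #   bit 27 = 1  t=2,i=8
  ##.#. -> #   bit 26 = 1  t=5,i=9
  ##..# -> .   bit 25 = 0  t=2,i=3
  ##... -> .   bit 24 = 0  t=0,i=4
  #.### -> .   bit 23 = 0  t=2,i=9
  #.##. -> .   bit 22 = 0  t=3,i=7
  #.#.# -> #   bit 21 = 1  t=5,i=10
  #.#.. -> #   bit 20 = 1  t=1,i=7
  #..## -> .   bit 19 = 0  t=2,i=4
  #..#. -> .   bit 18 = 0  t=1,i=4
  #...# -> #   bit 17 = 1  t=0,i=5
  #.... -> #   bit 16 = 1  t=1,i=9
  .#### -> .   bit 15 = 0  t=0,i=8
  .###. -> .   bit 14 = 0  t=2,i=6
  .##.# -> .   bit 13 = 0  t=5,i=8
  .##.. -> .   bit 12 = 0  t=3,i=8
  .#.## -> .   bit 11 = 0  t=3,i=6
  .#.#. -> #   bit 10 = 1  t=1,i=6
  .#..# -> .   bit 9 = 0  t=1,i=3
  .#... -> .   bit 8 = 0  t=1,i=8
  ..### -> #   bit 7 = 1  t=0,i=7
  ..##. -> #   bit 6 = 1  t=5,i=7
  ..#.# -> #   bit 5 = 1  t=1,i=5
  ..#.. -> #   bit 4 = 1  t=1,i=2
  ...## -> .   bit 3 = 0  t=0,i=6
  ...#. -> #   bit 2 = 1  t=1,i=1
  ....# -> #   bit 1 = 1  t=1,i=0
  ..... -> #   bit 0 = 1  t=1,i=10
  bits 01101100001100110000010011110111 = 1815282935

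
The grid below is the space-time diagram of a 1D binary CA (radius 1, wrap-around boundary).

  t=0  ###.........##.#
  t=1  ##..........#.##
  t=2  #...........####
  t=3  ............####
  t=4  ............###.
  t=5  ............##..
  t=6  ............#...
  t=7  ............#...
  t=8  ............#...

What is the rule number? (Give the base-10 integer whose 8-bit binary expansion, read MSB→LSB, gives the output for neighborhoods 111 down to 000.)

172

  nb ###: next=#  (t=0,i=0, bit7=1)
  nb ##.: next=.  (t=0,i=2, bit6=0)
  nb #.#: next=#  (t=0,i=14, bit5=1)
  nb #..: next=.  (t=0,i=3, bit4=0)
  nb .##: next=#  (t=0,i=12, bit3=1)
  nb .#.: next=#  (t=1,i=12, bit2=1)
  nb ..#: next=.  (t=0,i=11, bit1=0)
  nb ...: next=.  (t=0,i=4, bit0=0)
  bits 10101100 = 172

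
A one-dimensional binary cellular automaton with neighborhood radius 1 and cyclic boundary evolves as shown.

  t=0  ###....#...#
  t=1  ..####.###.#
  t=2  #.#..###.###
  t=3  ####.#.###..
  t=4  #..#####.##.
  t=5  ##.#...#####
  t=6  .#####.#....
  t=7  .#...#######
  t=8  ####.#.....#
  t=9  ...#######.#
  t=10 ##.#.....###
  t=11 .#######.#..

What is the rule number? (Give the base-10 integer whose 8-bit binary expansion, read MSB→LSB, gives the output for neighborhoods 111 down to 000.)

  ###|.  b7=0 t=0,i=0
  ##.|#  b6=1 t=0,i=2
  #.#|#  b5=1 t=1,i=6
  #..|#  b4=1 t=0,i=3
  .##|#  b3=1 t=0,i=11
  .#.|#  b2=1 t=0,i=7
  ..#|.  b1=0 t=0,i=6
  ...|#  b0=1 t=0,i=4
  bits 01111101 = 125

125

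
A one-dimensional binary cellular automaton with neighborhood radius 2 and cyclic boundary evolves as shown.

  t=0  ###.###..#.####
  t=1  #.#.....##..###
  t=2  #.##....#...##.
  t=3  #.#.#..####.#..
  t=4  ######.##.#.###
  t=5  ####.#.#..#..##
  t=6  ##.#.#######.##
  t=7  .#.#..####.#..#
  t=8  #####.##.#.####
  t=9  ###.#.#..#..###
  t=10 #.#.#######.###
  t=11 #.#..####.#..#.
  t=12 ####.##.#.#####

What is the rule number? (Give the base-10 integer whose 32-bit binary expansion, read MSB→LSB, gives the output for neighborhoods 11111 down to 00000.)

2708899828

  ##### -> #   bit 31 = 1  t=0,i=0
  ####. -> .   bit 30 = 0  t=0,i=1
  ###.# -> #   bit 29 = 1  t=0,i=2
  ###.. -> .   bit 28 = 0  t=0,i=6
  ##.## -> .   bit 27 = 0  t=0,i=3
  ##.#. -> .   bit 26 = 0  t=1,i=1
  ##..# -> .   bit 25 = 0  t=0,i=7
  ##... -> #   bit 24 = 1  t=2,i=4
  #.### -> .   bit 23 = 0  t=0,i=4
  #.##. -> #   bit 22 = 1  t=2,i=2
  #.#.# -> #   bit 21 = 1  t=2,i=0
  #.#.. -> #   bit 20 = 1  t=1,i=2
  #..## -> .   bit 19 = 0  t=1,i=11
  #..#. -> #   bit 18 = 1  t=0,i=8
  #...# -> #   bit 17 = 1  t=2,i=10
  #.... -> .   bit 16 = 0  t=1,i=4
  .#### -> #   bit 15 = 1  t=0,i=12
  .###. -> .   bit 14 = 0  t=0,i=5
  .##.# -> .   bit 13 = 0  t=2,i=13
  .##.. -> .   bit 12 = 0  t=1,i=9
  .#.## -> .   bit 11 = 0  t=0,i=10
  .#.#. -> #   bit 10 = 1  t=3,i=1
  .#..# -> #   bit 9 = 1  t=3,i=5
  .#... -> #   bit 8 = 1  t=1,i=3
  ..### -> #   bit 7 = 1  t=1,i=12
  ..##. -> #   bit 6 = 1  t=1,i=8
  ..#.# -> #   bit 5 = 1  t=0,i=9
  ..#.. -> #   bit 4 = 1  t=2,i=8
  ...## -> .   bit 3 = 0  t=1,i=7
  ...#. -> #   bit 2 = 1  t=2,i=7
  ....# -> .   bit 1 = 0  t=1,i=6
  ..... -> .   bit 0 = 0  t=1,i=5
  bits 10100001011101101000011111110100 = 2708899828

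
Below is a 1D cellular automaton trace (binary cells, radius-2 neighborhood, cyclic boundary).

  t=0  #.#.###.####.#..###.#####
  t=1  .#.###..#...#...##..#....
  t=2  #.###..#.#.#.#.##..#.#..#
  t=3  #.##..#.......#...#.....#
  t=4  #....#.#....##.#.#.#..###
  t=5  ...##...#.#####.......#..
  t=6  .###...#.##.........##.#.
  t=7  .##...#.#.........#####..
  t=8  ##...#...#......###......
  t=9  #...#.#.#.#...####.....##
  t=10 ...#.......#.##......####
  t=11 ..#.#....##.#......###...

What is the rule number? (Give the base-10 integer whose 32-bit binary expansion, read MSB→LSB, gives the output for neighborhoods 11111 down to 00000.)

  nb #####: next=.  (t=0,i=22, bit31=0)
  nb ####.: next=.  (t=0,i=10, bit30=0)
  nb ###.#: next=.  (t=0,i=0, bit29=0)
  nb ###..: next=.  (t=1,i=5, bit28=0)
  nb ##.##: next=.  (t=0,i=7, bit27=0)
  nb ##.#.: next=#  (t=0,i=1, bit26=1)
  nb ##..#: next=.  (t=1,i=6, bit25=0)
  nb ##...: next=.  (t=4,i=1, bit24=0)
  nb #.###: next=#  (t=0,i=4, bit23=1)
  nb #.##.: next=.  (t=2,i=15, bit22=0)
  nb #.#.#: next=.  (t=0,i=2, bit21=0)
  nb #.#..: next=.  (t=0,i=13, bit20=0)
  nb #..##: next=.  (t=0,i=15, bit19=0)
  nb #..#.: next=#  (t=1,i=7, bit18=1)
  nb #...#: next=.  (t=1,i=10, bit17=0)
  nb #....: next=.  (t=1,i=22, bit16=0)
  nb .####: next=.  (t=0,i=9, bit15=0)
  nb .###.: next=#  (t=0,i=5, bit14=1)
  nb .##.#: next=#  (t=2,i=0, bit13=1)
  nb .##..: next=.  (t=1,i=17, bit12=0)
  nb .#.##: next=#  (t=0,i=3, bit11=1)
  nb .#.#.: next=.  (t=2,i=8, bit10=0)
  nb .#..#: next=.  (t=0,i=14, bit9=0)
  nb .#...: next=#  (t=1,i=9, bit8=1)
  nb ..###: next=#  (t=0,i=16, bit7=1)
  nb ..##.: next=#  (t=1,i=16, bit6=1)
  nb ..#.#: next=.  (t=1,i=1, bit5=0)
  nb ..#..: next=.  (t=1,i=8, bit4=0)
  nb ...##: next=#  (t=1,i=15, bit3=1)
  nb ...#.: next=#  (t=1,i=0, bit2=1)
  nb ....#: next=#  (t=1,i=24, bit1=1)
  nb .....: next=.  (t=1,i=23, bit0=0)
  bits 00000100100001000110100111001110 = 75786702

75786702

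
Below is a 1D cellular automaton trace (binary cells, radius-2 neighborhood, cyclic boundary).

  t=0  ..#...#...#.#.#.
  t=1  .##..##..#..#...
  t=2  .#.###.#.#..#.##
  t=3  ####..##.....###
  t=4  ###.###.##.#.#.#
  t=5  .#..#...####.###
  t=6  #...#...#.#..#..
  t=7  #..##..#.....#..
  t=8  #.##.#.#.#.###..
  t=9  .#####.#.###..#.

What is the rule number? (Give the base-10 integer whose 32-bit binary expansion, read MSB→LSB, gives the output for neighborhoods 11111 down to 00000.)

  ##### -> #   bit 31 = 1  t=3,i=0
  ####. -> #   bit 30 = 1  t=3,i=2
  ###.# -> .   bit 29 = 0  t=2,i=5
  ###.. -> .   bit 28 = 0  t=3,i=3
  ##.## -> .   bit 27 = 0  t=4,i=3
  ##.#. -> #   bit 26 = 1  t=2,i=0
  ##..# -> #   bit 25 = 1  t=1,i=3
  ##... -> #   bit 24 = 1  t=3,i=8
  #.### -> #   bit 23 = 1  t=2,i=3
  #.##. -> #   bit 22 = 1  t=2,i=14
  #.#.# -> #   bit 21 = 1  t=0,i=12
  #.#.. -> .   bit 20 = 0  t=0,i=14
  #..## -> #   bit 19 = 1  t=1,i=4
  #..#. -> .   bit 18 = 0  t=1,i=8
  #...# -> .   bit 17 = 0  t=0,i=0
  #.... -> #   bit 16 = 1  t=1,i=14
  .#### -> .   bit 15 = 0  t=3,i=14
  .###. -> .   bit 14 = 0  t=2,i=4
  .##.# -> #   bit 13 = 1  t=2,i=15
  .##.. -> .   bit 12 = 0  t=1,i=2
  .#.## -> #   bit 11 = 1  t=2,i=2
  .#.#. -> .   bit 10 = 0  t=0,i=11
  .#..# -> .   bit 9 = 0  t=1,i=10
  .#... -> .   bit 8 = 0  t=0,i=3
  ..### -> #   bit 7 = 1  t=3,i=13
  ..##. -> #   bit 6 = 1  t=1,i=1
  ..#.# -> .   bit 5 = 0  t=0,i=10
  ..#.. -> #   bit 4 = 1  t=0,i=2
  ...## -> .   bit 3 = 0  t=1,i=0
  ...#. -> #   bit 2 = 1  t=0,i=1
  ....# -> #   bit 1 = 1  t=1,i=15
  ..... -> .   bit 0 = 0  t=3,i=10
  bits 11000111111010010010100011010110 = 3353946326

3353946326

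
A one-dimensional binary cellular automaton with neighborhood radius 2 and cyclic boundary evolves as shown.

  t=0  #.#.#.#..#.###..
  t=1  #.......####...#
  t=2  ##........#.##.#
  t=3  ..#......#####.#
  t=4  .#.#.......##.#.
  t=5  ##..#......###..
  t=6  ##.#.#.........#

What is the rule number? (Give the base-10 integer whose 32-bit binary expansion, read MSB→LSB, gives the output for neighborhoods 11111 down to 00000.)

3318626660

  #####|#  b31=1 t=3,i=11
  ####.|#  b30=1 t=1,i=10
  ###.#|.  b29=0 t=3,i=13
  ###..|.  b28=0 t=0,i=13
  ##.##|.  b27=0 t=2,i=14
  ##.#.|#  b26=1 t=3,i=14
  ##..#|.  b25=0 t=0,i=14
  ##...|#  b24=1 t=1,i=1
  #.###|#  b23=1 t=0,i=11
  #.##.|#  b22=1 t=2,i=12
  #.#.#|.  b21=0 t=0,i=2
  #.#..|.  b20=0 t=0,i=6
  #..##|#  b19=1 t=5,i=15
  #..#.|#  b18=1 t=0,i=8
  #...#|#  b17=1 t=1,i=13
  #....|.  b16=0 t=1,i=2
  .####|.  b15=0 t=1,i=9
  .###.|.  b14=0 t=0,i=12
  .##.#|#  b13=1 t=2,i=13
  .##..|#  b12=1 t=1,i=0
  .#.##|#  b11=1 t=0,i=10
  .#.#.|.  b10=0 t=0,i=1
  .#..#|.  b9=0 t=0,i=7
  .#...|#  b8=1 t=3,i=3
  ..###|.  b7=0 t=1,i=8
  ..##.|#  b6=1 t=1,i=15
  ..#.#|#  b5=1 t=0,i=0
  ..#..|.  b4=0 t=3,i=2
  ...##|.  b3=0 t=1,i=7
  ...#.|#  b2=1 t=2,i=9
  ....#|.  b1=0 t=1,i=6
  .....|.  b0=0 t=1,i=3
  bits 11000101110011100011100101100100 = 3318626660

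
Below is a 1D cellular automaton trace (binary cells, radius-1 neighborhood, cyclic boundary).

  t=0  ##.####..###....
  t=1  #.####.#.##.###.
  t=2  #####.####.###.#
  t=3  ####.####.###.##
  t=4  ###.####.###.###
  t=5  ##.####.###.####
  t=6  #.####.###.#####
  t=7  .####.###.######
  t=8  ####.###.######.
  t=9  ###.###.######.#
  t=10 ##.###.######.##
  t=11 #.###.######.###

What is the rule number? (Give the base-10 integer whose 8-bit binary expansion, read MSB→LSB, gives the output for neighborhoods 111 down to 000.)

189

  ### -> #   bit 7 = 1  t=0,i=4
  ##. -> .   bit 6 = 0  t=0,i=1
  #.# -> #   bit 5 = 1  t=0,i=2
  #.. -> #   bit 4 = 1  t=0,i=7
  .## -> #   bit 3 = 1  t=0,i=0
  .#. -> #   bit 2 = 1  t=1,i=0
  ..# -> .   bit 1 = 0  t=0,i=8
  ... -> #   bit 0 = 1  t=0,i=13
  bits 10111101 = 189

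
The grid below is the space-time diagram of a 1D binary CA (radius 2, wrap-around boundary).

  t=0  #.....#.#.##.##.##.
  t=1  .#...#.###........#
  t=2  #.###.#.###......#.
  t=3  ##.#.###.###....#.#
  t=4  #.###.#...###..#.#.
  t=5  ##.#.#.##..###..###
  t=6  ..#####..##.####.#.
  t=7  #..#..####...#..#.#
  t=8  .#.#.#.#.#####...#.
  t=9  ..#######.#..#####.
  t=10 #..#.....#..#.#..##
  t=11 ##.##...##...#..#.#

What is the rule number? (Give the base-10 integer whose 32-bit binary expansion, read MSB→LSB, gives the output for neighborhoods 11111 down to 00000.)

388681044

  nb #####: next=.  (t=5,i=18, bit31=0)
  nb ####.: next=.  (t=5,i=0, bit30=0)
  nb ###.#: next=.  (t=2,i=4, bit29=0)
  nb ###..: next=#  (t=1,i=9, bit28=1)
  nb ##.##: next=.  (t=0,i=12, bit27=0)
  nb ##.#.: next=#  (t=0,i=18, bit26=1)
  nb ##..#: next=#  (t=4,i=13, bit25=1)
  nb ##...: next=#  (t=1,i=10, bit24=1)
  nb #.###: next=.  (t=1,i=7, bit23=0)
  nb #.##.: next=.  (t=0,i=10, bit22=0)
  nb #.#.#: next=#  (t=0,i=8, bit21=1)
  nb #.#..: next=.  (t=0,i=0, bit20=0)
  nb #..##: next=#  (t=5,i=10, bit19=1)
  nb #..#.: next=.  (t=4,i=14, bit18=0)
  nb #...#: next=#  (t=1,i=3, bit17=1)
  nb #....: next=.  (t=0,i=2, bit16=0)
  nb .####: next=#  (t=5,i=17, bit15=1)
  nb .###.: next=#  (t=1,i=8, bit14=1)
  nb .##.#: next=.  (t=0,i=11, bit13=0)
  nb .##..: next=.  (t=5,i=8, bit12=0)
  nb .#.##: next=#  (t=0,i=9, bit11=1)
  nb .#.#.: next=#  (t=0,i=7, bit10=1)
  nb .#..#: next=.  (t=7,i=4, bit9=0)
  nb .#...: next=#  (t=0,i=1, bit8=1)
  nb ..###: next=.  (t=4,i=10, bit7=0)
  nb ..##.: next=#  (t=6,i=9, bit6=1)
  nb ..#.#: next=.  (t=0,i=6, bit5=0)
  nb ..#..: next=#  (t=7,i=3, bit4=1)
  nb ...##: next=.  (t=4,i=9, bit3=0)
  nb ...#.: next=#  (t=0,i=5, bit2=1)
  nb ....#: next=.  (t=0,i=4, bit1=0)
  nb .....: next=.  (t=0,i=3, bit0=0)
  bits 00010111001010101100110101010100 = 388681044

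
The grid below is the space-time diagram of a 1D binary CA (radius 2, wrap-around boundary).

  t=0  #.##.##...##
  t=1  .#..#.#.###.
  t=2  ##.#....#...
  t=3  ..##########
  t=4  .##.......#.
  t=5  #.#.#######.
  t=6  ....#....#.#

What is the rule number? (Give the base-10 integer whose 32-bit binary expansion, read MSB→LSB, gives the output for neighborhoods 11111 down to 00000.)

1285493151

  ##### -> .   bit 31 = 0  t=3,i=4
  ####. -> #   bit 30 = 1  t=3,i=10
  ###.# -> .   bit 29 = 0  t=0,i=0
  ###.. -> .   bit 28 = 0  t=1,i=10
  ##.## -> #   bit 27 = 1  t=0,i=1
  ##.#. -> #   bit 26 = 1  t=2,i=2
  ##..# -> .   bit 25 = 0  t=1,i=11
  ##... -> .   bit 24 = 0  t=0,i=7
  #.### -> #   bit 23 = 1  t=1,i=8
  #.##. -> .   bit 22 = 0  t=0,i=2
  #.#.# -> .   bit 21 = 0  t=1,i=6
  #.#.. -> #   bit 20 = 1  t=2,i=3
  #..## -> #   bit 19 = 1  t=3,i=1
  #..#. -> #   bit 18 = 1  t=1,i=0
  #...# -> #   bit 17 = 1  t=0,i=8
  #.... -> #   bit 16 = 1  t=2,i=5
  .#### -> .   bit 15 = 0  t=3,i=3
  .###. -> .   bit 14 = 0  t=0,i=11
  .##.# -> .   bit 13 = 0  t=0,i=3
  .##.. -> #   bit 12 = 1  t=0,i=6
  .#.## -> .   bit 11 = 0  t=1,i=7
  .#.#. -> .   bit 10 = 0  t=1,i=5
  .#..# -> .   bit 9 = 0  t=1,i=2
  .#... -> #   bit 8 = 1  t=2,i=4
  ..### -> #   bit 7 = 1  t=0,i=10
  ..##. -> .   bit 6 = 0  t=2,i=0
  ..#.# -> .   bit 5 = 0  t=1,i=4
  ..#.. -> #   bit 4 = 1  t=1,i=1
  ...## -> #   bit 3 = 1  t=0,i=9
  ...#. -> #   bit 2 = 1  t=2,i=7
  ....# -> #   bit 1 = 1  t=2,i=6
  ..... -> #   bit 0 = 1  t=4,i=5
  bits 01001100100111110001000110011111 = 1285493151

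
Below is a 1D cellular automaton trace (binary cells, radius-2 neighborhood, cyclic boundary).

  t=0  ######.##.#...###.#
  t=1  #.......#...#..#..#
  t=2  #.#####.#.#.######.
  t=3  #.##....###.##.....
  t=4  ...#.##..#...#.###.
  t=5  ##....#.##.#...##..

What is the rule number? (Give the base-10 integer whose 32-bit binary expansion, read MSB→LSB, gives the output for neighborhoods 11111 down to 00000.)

11531795

  #####|.  b31=0 t=0,i=1
  ####.|.  b30=0 t=0,i=4
  ###.#|.  b29=0 t=0,i=5
  ###..|.  b28=0 t=4,i=17
  ##.##|.  b27=0 t=0,i=6
  ##.#.|.  b26=0 t=0,i=9
  ##..#|.  b25=0 t=4,i=7
  ##...|.  b24=0 t=1,i=1
  #.###|#  b23=1 t=0,i=18
  #.##.|.  b22=0 t=0,i=7
  #.#.#|#  b21=1 t=2,i=0
  #.#..|.  b20=0 t=0,i=10
  #..##|#  b19=1 t=1,i=17
  #..#.|#  b18=1 t=1,i=14
  #...#|#  b17=1 t=0,i=12
  #....|#  b16=1 t=1,i=2
  .####|#  b15=1 t=0,i=0
  .###.|#  b14=1 t=0,i=15
  .##.#|#  b13=1 t=0,i=8
  .##..|#  b12=1 t=1,i=0
  .#.##|.  b11=0 t=2,i=1
  .#.#.|#  b10=1 t=2,i=9
  .#..#|#  b9=1 t=1,i=13
  .#...|.  b8=0 t=0,i=11
  ..###|.  b7=0 t=0,i=14
  ..##.|.  b6=0 t=1,i=18
  ..#.#|.  b5=0 t=3,i=0
  ..#..|#  b4=1 t=1,i=8
  ...##|.  b3=0 t=0,i=13
  ...#.|.  b2=0 t=1,i=7
  ....#|#  b1=1 t=1,i=6
  .....|#  b0=1 t=1,i=3
  bits 00000000101011111111011000010011 = 11531795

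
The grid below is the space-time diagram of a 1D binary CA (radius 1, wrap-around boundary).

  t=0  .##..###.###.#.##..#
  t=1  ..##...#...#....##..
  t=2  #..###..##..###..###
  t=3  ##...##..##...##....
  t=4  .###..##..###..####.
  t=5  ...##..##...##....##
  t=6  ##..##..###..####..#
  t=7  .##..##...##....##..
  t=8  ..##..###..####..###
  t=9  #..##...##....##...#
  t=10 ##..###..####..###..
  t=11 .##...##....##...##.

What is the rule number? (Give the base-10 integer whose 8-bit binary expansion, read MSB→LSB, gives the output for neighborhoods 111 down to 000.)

81

  nb ###: next=.  (t=0,i=6, bit7=0)
  nb ##.: next=#  (t=0,i=2, bit6=1)
  nb #.#: next=.  (t=0,i=0, bit5=0)
  nb #..: next=#  (t=0,i=3, bit4=1)
  nb .##: next=.  (t=0,i=1, bit3=0)
  nb .#.: next=.  (t=0,i=13, bit2=0)
  nb ..#: next=.  (t=0,i=4, bit1=0)
  nb ...: next=#  (t=1,i=0, bit0=1)
  bits 01010001 = 81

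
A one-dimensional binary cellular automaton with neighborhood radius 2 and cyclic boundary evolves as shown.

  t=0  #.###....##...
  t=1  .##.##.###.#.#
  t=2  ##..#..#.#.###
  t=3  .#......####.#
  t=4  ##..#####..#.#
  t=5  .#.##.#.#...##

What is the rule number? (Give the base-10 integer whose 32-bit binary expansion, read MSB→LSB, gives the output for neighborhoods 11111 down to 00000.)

2985823439

  [31] ##### => #  t=2,i=13
  [30] ####. => .  t=2,i=0
  [29] ###.# => #  t=1,i=9
  [28] ###.. => #  t=0,i=4
  [27] ##.## => .  t=1,i=3
  [26] ##.#. => .  t=1,i=10
  [25] ##..# => .  t=2,i=2
  [24] ##... => #  t=0,i=5
  [23] #.### => #  t=0,i=2
  [22] #.##. => #  t=1,i=1
  [21] #.#.# => #  t=1,i=11
  [20] #.#.. => #  t=3,i=1
  [19] #..## => #  t=4,i=3
  [18] #..#. => .  t=2,i=3
  [17] #...# => .  t=0,i=12
  [16] #.... => .  t=0,i=6
  [15] .#### => .  t=2,i=12
  [14] .###. => .  t=0,i=3
  [13] .##.# => .  t=1,i=2
  [12] .##.. => .  t=0,i=10
  [11] .#.## => #  t=0,i=1
  [10] .#.#. => #  t=1,i=12
  [9] .#..# => .  t=2,i=5
  [8] .#... => .  t=3,i=2
  [7] ..### => #  t=3,i=8
  [6] ..##. => #  t=0,i=9
  [5] ..#.# => .  t=0,i=0
  [4] ..#.. => .  t=2,i=4
  [3] ...## => #  t=0,i=8
  [2] ...#. => #  t=0,i=13
  [1] ....# => #  t=0,i=7
  [0] ..... => #  t=3,i=4
  bits 10110001111110000000110011001111 = 2985823439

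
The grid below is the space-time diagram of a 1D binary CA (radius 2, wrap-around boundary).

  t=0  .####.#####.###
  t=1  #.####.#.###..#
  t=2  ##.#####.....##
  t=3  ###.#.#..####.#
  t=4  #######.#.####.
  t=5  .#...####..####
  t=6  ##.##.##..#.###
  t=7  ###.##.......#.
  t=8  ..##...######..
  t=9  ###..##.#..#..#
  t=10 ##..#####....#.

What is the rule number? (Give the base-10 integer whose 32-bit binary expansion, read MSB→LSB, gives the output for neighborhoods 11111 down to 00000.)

1815848015

  nb #####: next=.  (t=0,i=8, bit31=0)
  nb ####.: next=#  (t=0,i=3, bit30=1)
  nb ###.#: next=#  (t=0,i=4, bit29=1)
  nb ###..: next=.  (t=1,i=11, bit28=0)
  nb ##.##: next=#  (t=0,i=0, bit27=1)
  nb ##.#.: next=#  (t=1,i=6, bit26=1)
  nb ##..#: next=.  (t=1,i=12, bit25=0)
  nb ##...: next=.  (t=2,i=8, bit24=0)
  nb #.###: next=.  (t=0,i=1, bit23=0)
  nb #.##.: next=.  (t=6,i=3, bit22=0)
  nb #.#.#: next=#  (t=1,i=7, bit21=1)
  nb #.#..: next=#  (t=3,i=6, bit20=1)
  nb #..##: next=#  (t=1,i=13, bit19=1)
  nb #..#.: next=.  (t=6,i=9, bit18=0)
  nb #...#: next=#  (t=5,i=3, bit17=1)
  nb #....: next=#  (t=2,i=9, bit16=1)
  nb .####: next=#  (t=0,i=2, bit15=1)
  nb .###.: next=.  (t=0,i=13, bit14=0)
  nb .##.#: next=#  (t=1,i=0, bit13=1)
  nb .##..: next=.  (t=6,i=7, bit12=0)
  nb .#.##: next=.  (t=1,i=8, bit11=0)
  nb .#.#.: next=#  (t=3,i=5, bit10=1)
  nb .#..#: next=.  (t=3,i=7, bit9=0)
  nb .#...: next=.  (t=5,i=2, bit8=0)
  nb ..###: next=.  (t=2,i=13, bit7=0)
  nb ..##.: next=#  (t=1,i=14, bit6=1)
  nb ..#.#: next=.  (t=6,i=10, bit5=0)
  nb ..#..: next=.  (t=9,i=11, bit4=0)
  nb ...##: next=#  (t=2,i=12, bit3=1)
  nb ...#.: next=#  (t=7,i=12, bit2=1)
  nb ....#: next=#  (t=2,i=11, bit1=1)
  nb .....: next=#  (t=2,i=10, bit0=1)
  bits 01101100001110111010010001001111 = 1815848015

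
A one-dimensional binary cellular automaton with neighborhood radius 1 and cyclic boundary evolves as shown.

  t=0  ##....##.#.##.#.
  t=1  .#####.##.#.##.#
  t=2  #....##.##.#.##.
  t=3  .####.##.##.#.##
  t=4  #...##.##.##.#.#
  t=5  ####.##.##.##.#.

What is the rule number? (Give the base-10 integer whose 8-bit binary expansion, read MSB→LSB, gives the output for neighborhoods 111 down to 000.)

  ### -> .   bit 7 = 0  t=1,i=2
  ##. -> #   bit 6 = 1  t=0,i=1
  #.# -> #   bit 5 = 1  t=0,i=8
  #.. -> #   bit 4 = 1  t=0,i=2
  .## -> .   bit 3 = 0  t=0,i=0
  .#. -> .   bit 2 = 0  t=0,i=9
  ..# -> #   bit 1 = 1  t=0,i=5
  ... -> #   bit 0 = 1  t=0,i=3
  bits 01110011 = 115

115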